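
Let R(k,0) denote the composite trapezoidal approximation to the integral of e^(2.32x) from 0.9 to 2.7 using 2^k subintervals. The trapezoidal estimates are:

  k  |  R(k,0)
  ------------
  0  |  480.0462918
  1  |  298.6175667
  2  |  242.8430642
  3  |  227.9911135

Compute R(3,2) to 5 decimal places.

Richardson extrapolation on the trapezoidal column (denominator 4−1=3):
R(2,1) = (4·242.8430642 − 298.6175667) / 3 = 224.2515634
R(3,1) = 227.9911135 + (227.9911135 − 242.8430642)/3 = 223.0404633
R(3,2) = 223.0404633 + (223.0404633 − 224.2515634)/15 = 222.9597233

222.95972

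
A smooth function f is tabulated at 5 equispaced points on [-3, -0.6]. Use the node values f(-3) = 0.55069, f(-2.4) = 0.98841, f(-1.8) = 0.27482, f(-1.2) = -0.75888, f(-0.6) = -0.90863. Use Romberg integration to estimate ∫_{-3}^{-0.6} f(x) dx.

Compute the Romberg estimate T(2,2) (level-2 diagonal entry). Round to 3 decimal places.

T(0,0) (trapezoid, 1 panel, h=2.4000): -0.42953
T(1,0) (trapezoid, 2 panels, h=1.2000): 0.11502
T(2,0) (trapezoid, 4 panels, h=0.6000): 0.19523
T(1,1) = 0.11502 + (0.11502 − (-0.42953))/3 = 0.29654
T(2,1) = 0.19523 + (0.19523 − 0.11502)/3 = 0.22197
T(2,2) = 0.22197 + (0.22197 − 0.29654)/15 = 0.21700

0.217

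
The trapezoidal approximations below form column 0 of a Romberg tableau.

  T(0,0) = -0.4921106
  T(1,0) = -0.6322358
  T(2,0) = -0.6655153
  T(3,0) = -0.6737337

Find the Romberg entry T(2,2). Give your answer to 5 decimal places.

T(1,1) = -0.6322358 + (-0.6322358 − (-0.4921106))/3 = -0.6789442
T(2,1) = (4·(-0.6655153) − (-0.6322358)) / 3 = -0.6766085
T(2,2) = -0.6766085 + (-0.6766085 − (-0.6789442))/15 = -0.6764528

-0.67645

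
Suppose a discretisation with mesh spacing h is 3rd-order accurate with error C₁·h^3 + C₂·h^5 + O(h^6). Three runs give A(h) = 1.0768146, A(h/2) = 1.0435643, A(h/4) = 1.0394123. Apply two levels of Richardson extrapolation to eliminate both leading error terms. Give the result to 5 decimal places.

1.03882

First eliminate the h^3 term (factor 2^3 = 8):
  B₁ = (8·1.0435643 − 1.0768146)/7 = 1.0388143
  B₂ = (8·1.0394123 − 1.0435643)/7 = 1.0388192
Then eliminate the h^5 term (factor 2^5 = 32):
  (32·1.0388192 − 1.0388143)/31 = 1.0388194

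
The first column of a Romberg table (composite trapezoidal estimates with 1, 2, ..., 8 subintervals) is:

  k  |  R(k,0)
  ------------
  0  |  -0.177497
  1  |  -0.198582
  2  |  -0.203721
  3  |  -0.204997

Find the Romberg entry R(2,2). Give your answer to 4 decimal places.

-0.2054

R(1,1) = (4·(-0.198582) − (-0.177497)) / 3 = -0.205610
R(2,1) = (4·(-0.203721) − (-0.198582)) / 3 = -0.205434
R(2,2) = -0.205434 + (-0.205434 − (-0.205610))/15 = -0.205422
(Column j=1 coincides with Simpson's rule on the same nodes.)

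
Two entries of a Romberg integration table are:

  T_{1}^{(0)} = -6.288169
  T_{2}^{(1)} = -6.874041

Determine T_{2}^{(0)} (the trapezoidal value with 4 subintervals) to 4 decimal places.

From T_{2}^{(1)} = (4·T_{2}^{(0)} − T_{1}^{(0)})/3, solve for T_{2}^{(0)}:
4·T_{2}^{(0)} = 3·(-6.874041) + (-6.288169) = -26.910292
T_{2}^{(0)} = -6.727573

-6.7276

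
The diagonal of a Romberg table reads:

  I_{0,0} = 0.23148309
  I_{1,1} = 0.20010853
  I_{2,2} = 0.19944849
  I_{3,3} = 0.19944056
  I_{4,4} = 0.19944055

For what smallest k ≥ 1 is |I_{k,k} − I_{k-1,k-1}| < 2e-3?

k = 2

|I_{1,1} − I_{0,0}| = 0.03137456 ≥ 2e-3
|I_{2,2} − I_{1,1}| = 0.00066004 < 2e-3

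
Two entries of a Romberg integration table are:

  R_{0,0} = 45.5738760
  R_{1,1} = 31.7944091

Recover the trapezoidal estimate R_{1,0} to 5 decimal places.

35.23928

From R_{1,1} = (4·R_{1,0} − R_{0,0})/3, solve for R_{1,0}:
4·R_{1,0} = 3·31.7944091 + 45.5738760 = 140.9571033
R_{1,0} = 35.2392758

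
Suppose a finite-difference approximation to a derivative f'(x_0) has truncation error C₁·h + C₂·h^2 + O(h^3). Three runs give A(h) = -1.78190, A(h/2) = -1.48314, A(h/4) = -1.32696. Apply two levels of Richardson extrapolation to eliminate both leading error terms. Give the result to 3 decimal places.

-1.166

First eliminate the h term (factor 2^1 = 2):
  B₁ = (2·(-1.48314) − (-1.78190))/1 = -1.18438
  B₂ = (2·(-1.32696) − (-1.48314))/1 = -1.17078
Then eliminate the h^2 term (factor 2^2 = 4):
  (4·(-1.17078) − (-1.18438))/3 = -1.16625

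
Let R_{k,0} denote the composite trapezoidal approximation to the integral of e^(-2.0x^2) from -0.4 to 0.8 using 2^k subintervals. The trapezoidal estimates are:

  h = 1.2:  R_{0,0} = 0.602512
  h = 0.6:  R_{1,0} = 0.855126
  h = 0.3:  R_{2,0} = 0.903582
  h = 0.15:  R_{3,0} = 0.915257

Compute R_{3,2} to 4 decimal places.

0.9191

Richardson extrapolation on the trapezoidal column (denominator 4−1=3):
R_{2,1} = 0.903582 + (0.903582 − 0.855126)/3 = 0.919734
R_{3,1} = 0.915257 + (0.915257 − 0.903582)/3 = 0.919149
R_{3,2} = 0.919149 + (0.919149 − 0.919734)/15 = 0.919110
(Column j=1 coincides with Simpson's rule on the same nodes.)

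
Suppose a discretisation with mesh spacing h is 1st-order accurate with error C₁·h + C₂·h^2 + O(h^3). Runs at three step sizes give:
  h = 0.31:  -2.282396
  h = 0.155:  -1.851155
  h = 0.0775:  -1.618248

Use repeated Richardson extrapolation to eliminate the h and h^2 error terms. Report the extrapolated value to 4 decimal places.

First eliminate the h term (factor 2^1 = 2):
  B₁ = (2·(-1.851155) − (-2.282396))/1 = -1.419914
  B₂ = (2·(-1.618248) − (-1.851155))/1 = -1.385341
Then eliminate the h^2 term (factor 2^2 = 4):
  (4·(-1.385341) − (-1.419914))/3 = -1.373817

-1.3738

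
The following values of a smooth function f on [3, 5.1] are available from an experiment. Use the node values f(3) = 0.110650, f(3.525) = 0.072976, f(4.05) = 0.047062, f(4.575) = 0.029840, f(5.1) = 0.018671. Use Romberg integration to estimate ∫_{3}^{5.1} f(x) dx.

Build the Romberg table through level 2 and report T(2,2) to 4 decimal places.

T(0,0) (trapezoid, 1 panel, h=2.1000): 0.135787
T(1,0) (trapezoid, 2 panels, h=1.0500): 0.117309
T(2,0) (trapezoid, 4 panels, h=0.5250): 0.112633
T(1,1) = 0.117309 + (0.117309 − 0.135787)/3 = 0.111150
T(2,1) = 0.112633 + (0.112633 − 0.117309)/3 = 0.111074
T(2,2) = 0.111074 + (0.111074 − 0.111150)/15 = 0.111069

0.1111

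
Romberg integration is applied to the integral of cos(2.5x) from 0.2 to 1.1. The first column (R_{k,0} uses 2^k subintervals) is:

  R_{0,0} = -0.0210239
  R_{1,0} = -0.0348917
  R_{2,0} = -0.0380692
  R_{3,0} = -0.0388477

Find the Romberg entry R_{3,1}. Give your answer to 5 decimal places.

-0.03911

Richardson extrapolation on the trapezoidal column (denominator 4−1=3):
R_{3,1} = -0.0388477 + (-0.0388477 − (-0.0380692))/3 = -0.0391072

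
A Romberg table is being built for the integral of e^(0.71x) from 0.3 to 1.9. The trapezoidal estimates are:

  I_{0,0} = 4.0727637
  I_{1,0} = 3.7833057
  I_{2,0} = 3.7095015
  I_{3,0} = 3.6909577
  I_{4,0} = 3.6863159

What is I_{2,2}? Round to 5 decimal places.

3.68477

I_{1,1} = (4·3.7833057 − 4.0727637) / 3 = 3.6868197
I_{2,1} = 3.7095015 + (3.7095015 − 3.7833057)/3 = 3.6849001
I_{2,2} = (16·3.6849001 − 3.6868197) / 15 = 3.6847721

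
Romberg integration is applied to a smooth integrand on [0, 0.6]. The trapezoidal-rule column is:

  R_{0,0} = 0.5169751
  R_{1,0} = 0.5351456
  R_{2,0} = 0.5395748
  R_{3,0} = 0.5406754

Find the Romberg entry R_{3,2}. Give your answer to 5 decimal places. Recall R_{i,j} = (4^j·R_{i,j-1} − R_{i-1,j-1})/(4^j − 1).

0.54104

Richardson extrapolation on the trapezoidal column (denominator 4−1=3):
R_{2,1} = (4·0.5395748 − 0.5351456) / 3 = 0.5410512
R_{3,1} = (4·0.5406754 − 0.5395748) / 3 = 0.5410423
R_{3,2} = 0.5410423 + (0.5410423 − 0.5410512)/15 = 0.5410417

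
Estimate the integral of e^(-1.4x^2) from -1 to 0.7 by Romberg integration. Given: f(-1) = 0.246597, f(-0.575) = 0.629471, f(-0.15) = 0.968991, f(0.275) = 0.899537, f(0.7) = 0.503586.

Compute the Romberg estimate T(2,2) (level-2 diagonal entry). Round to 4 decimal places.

T(0,0) (trapezoid, 1 panel, h=1.7000): 0.637656
T(1,0) (trapezoid, 2 panels, h=0.8500): 1.142470
T(2,0) (trapezoid, 4 panels, h=0.4250): 1.221063
T(1,1) = 1.142470 + (1.142470 − 0.637656)/3 = 1.310741
T(2,1) = 1.221063 + (1.221063 − 1.142470)/3 = 1.247261
T(2,2) = 1.247261 + (1.247261 − 1.310741)/15 = 1.243029

1.2430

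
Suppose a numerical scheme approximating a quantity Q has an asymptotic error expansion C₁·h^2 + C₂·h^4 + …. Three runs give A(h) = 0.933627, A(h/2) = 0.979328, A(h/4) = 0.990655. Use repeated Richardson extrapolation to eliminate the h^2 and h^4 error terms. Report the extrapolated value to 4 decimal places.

First eliminate the h^2 term (factor 2^2 = 4):
  B₁ = (4·0.979328 − 0.933627)/3 = 0.994562
  B₂ = (4·0.990655 − 0.979328)/3 = 0.994431
Then eliminate the h^4 term (factor 2^4 = 16):
  (16·0.994431 − 0.994562)/15 = 0.994422

0.9944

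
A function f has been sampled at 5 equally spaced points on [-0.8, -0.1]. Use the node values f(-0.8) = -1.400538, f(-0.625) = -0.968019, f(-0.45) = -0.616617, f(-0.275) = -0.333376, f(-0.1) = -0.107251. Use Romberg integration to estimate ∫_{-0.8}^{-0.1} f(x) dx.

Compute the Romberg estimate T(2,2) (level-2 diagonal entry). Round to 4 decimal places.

-0.4635

T(0,0) (trapezoid, 1 panel, h=0.7000): -0.527726
T(1,0) (trapezoid, 2 panels, h=0.3500): -0.479679
T(2,0) (trapezoid, 4 panels, h=0.1750): -0.467584
T(1,1) = -0.479679 + (-0.479679 − (-0.527726))/3 = -0.463663
T(2,1) = -0.467584 + (-0.467584 − (-0.479679))/3 = -0.463552
T(2,2) = -0.463552 + (-0.463552 − (-0.463663))/15 = -0.463545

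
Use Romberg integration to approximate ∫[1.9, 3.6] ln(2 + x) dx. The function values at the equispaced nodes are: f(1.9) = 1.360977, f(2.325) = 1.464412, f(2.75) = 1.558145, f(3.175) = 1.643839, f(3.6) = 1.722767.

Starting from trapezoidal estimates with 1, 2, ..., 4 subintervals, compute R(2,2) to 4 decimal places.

R(0,0) (trapezoid, 1 panel, h=1.7000): 2.621182
R(1,0) (trapezoid, 2 panels, h=0.8500): 2.635014
R(2,0) (trapezoid, 4 panels, h=0.4250): 2.638514
R(1,1) = 2.635014 + (2.635014 − 2.621182)/3 = 2.639625
R(2,1) = 2.638514 + (2.638514 − 2.635014)/3 = 2.639681
R(2,2) = 2.639681 + (2.639681 − 2.639625)/15 = 2.639685

2.6397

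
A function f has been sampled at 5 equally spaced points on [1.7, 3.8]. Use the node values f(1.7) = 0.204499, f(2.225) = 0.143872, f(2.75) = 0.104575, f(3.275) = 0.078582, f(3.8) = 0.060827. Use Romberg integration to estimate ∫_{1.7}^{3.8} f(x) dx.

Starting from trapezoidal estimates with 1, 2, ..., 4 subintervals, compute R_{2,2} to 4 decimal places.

0.2387

R_{0,0} (trapezoid, 1 panel, h=2.1000): 0.278592
R_{1,0} (trapezoid, 2 panels, h=1.0500): 0.249100
R_{2,0} (trapezoid, 4 panels, h=0.5250): 0.241338
R_{1,1} = 0.249100 + (0.249100 − 0.278592)/3 = 0.239269
R_{2,1} = 0.241338 + (0.241338 − 0.249100)/3 = 0.238751
R_{2,2} = 0.238751 + (0.238751 − 0.239269)/15 = 0.238716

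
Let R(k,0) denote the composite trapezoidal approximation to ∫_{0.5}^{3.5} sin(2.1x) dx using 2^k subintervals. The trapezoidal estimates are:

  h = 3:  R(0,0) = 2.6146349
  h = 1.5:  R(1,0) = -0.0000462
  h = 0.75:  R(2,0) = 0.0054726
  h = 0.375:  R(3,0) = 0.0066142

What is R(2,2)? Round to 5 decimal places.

0.06591

R(1,1) = -0.0000462 + (-0.0000462 − 2.6146349)/3 = -0.8716066
R(2,1) = 0.0054726 + (0.0054726 − (-0.0000462))/3 = 0.0073122
R(2,2) = (16·0.0073122 − (-0.8716066)) / 15 = 0.0659068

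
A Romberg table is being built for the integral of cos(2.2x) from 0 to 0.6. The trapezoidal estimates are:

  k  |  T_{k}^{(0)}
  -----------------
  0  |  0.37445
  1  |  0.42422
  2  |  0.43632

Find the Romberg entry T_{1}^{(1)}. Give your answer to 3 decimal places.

0.441

T_{1}^{(1)} = (4·0.42422 − 0.37445) / 3 = 0.44081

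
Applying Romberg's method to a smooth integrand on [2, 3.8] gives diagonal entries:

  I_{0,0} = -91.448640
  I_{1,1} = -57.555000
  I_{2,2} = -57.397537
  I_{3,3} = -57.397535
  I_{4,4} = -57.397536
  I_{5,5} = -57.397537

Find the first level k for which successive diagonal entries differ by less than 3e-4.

k = 3

|I_{1,1} − I_{0,0}| = 33.893640 ≥ 3e-4
|I_{2,2} − I_{1,1}| = 0.157463 ≥ 3e-4
|I_{3,3} − I_{2,2}| = 0.000002 < 3e-4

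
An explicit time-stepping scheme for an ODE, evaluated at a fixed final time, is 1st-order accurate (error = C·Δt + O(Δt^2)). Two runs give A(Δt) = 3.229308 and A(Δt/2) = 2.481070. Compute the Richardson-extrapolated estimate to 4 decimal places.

1.7328

The leading error scales as Δt; refining by a factor of 2 reduces it by 2^1 = 2.
Extrapolated value = (2·A(Δt/2) − A(Δt)) / (2 − 1)
= (2·2.481070 − 3.229308) / 1
= 1.732832 / 1 = 1.732832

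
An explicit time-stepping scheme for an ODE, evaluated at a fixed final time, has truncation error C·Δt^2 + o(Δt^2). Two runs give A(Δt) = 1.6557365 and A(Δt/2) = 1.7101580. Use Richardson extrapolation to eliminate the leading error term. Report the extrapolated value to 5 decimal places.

Extrapolated value = (4·A(Δt/2) − A(Δt)) / (4 − 1)
= (4·1.7101580 − 1.6557365) / 3
= 5.1848955 / 3 = 1.7282985

1.72830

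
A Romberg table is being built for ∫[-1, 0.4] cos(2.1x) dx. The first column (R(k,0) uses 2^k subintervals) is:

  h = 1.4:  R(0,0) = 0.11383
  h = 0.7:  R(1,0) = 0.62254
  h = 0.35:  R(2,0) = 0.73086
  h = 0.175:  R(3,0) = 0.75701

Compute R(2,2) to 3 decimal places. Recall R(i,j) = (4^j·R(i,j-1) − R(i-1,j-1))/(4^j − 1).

0.765

R(1,1) = 0.62254 + (0.62254 − 0.11383)/3 = 0.79211
R(2,1) = 0.73086 + (0.73086 − 0.62254)/3 = 0.76697
R(2,2) = (16·0.76697 − 0.79211) / 15 = 0.76529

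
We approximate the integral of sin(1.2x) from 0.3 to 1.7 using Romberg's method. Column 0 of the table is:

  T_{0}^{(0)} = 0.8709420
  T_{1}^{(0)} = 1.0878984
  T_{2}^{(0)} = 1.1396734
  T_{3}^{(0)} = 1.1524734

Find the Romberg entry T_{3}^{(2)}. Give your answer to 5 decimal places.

Richardson extrapolation on the trapezoidal column (denominator 4−1=3):
T_{2}^{(1)} = (4·1.1396734 − 1.0878984) / 3 = 1.1569317
T_{3}^{(1)} = 1.1524734 + (1.1524734 − 1.1396734)/3 = 1.1567401
T_{3}^{(2)} = (16·1.1567401 − 1.1569317) / 15 = 1.1567273

1.15673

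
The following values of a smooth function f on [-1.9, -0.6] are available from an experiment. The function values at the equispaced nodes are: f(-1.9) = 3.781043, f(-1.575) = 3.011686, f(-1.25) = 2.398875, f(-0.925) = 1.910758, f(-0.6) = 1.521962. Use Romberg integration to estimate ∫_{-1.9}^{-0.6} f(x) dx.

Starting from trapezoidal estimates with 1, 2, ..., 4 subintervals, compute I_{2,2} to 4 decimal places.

3.2273

I_{0,0} (trapezoid, 1 panel, h=1.3000): 3.446953
I_{1,0} (trapezoid, 2 panels, h=0.6500): 3.282745
I_{2,0} (trapezoid, 4 panels, h=0.3250): 3.241167
I_{1,1} = 3.282745 + (3.282745 − 3.446953)/3 = 3.228009
I_{2,1} = 3.241167 + (3.241167 − 3.282745)/3 = 3.227308
I_{2,2} = 3.227308 + (3.227308 − 3.228009)/15 = 3.227261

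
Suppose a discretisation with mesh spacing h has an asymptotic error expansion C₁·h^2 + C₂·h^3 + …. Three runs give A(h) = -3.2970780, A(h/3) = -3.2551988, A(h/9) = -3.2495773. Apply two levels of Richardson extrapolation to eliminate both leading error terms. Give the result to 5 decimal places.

-3.24883

First eliminate the h^2 term (factor 3^2 = 9):
  B₁ = (9·(-3.2551988) − (-3.2970780))/8 = -3.2499639
  B₂ = (9·(-3.2495773) − (-3.2551988))/8 = -3.2488746
Then eliminate the h^3 term (factor 3^3 = 27):
  (27·(-3.2488746) − (-3.2499639))/26 = -3.2488327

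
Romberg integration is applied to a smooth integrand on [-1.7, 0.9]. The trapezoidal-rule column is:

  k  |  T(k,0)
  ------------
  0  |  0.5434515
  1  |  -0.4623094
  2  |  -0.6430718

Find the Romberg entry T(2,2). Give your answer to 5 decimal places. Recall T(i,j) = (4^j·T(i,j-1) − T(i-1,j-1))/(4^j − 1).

-0.69704

Richardson extrapolation on the trapezoidal column (denominator 4−1=3):
T(1,1) = -0.4623094 + (-0.4623094 − 0.5434515)/3 = -0.7975630
T(2,1) = -0.6430718 + (-0.6430718 − (-0.4623094))/3 = -0.7033259
T(2,2) = -0.7033259 + (-0.7033259 − (-0.7975630))/15 = -0.6970434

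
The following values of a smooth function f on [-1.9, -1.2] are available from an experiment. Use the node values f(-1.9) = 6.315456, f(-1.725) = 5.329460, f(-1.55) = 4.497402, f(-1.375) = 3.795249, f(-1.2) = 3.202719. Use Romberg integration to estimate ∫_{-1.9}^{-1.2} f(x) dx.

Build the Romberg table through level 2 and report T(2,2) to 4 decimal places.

3.2090

T(0,0) (trapezoid, 1 panel, h=0.7000): 3.331361
T(1,0) (trapezoid, 2 panels, h=0.3500): 3.239771
T(2,0) (trapezoid, 4 panels, h=0.1750): 3.216710
T(1,1) = 3.239771 + (3.239771 − 3.331361)/3 = 3.209241
T(2,1) = 3.216710 + (3.216710 − 3.239771)/3 = 3.209023
T(2,2) = 3.209023 + (3.209023 − 3.209241)/15 = 3.209008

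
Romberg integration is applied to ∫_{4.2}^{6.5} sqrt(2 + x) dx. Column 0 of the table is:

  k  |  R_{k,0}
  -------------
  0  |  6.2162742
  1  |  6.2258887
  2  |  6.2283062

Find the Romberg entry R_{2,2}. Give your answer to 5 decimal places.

6.22911

Richardson extrapolation on the trapezoidal column (denominator 4−1=3):
R_{1,1} = (4·6.2258887 − 6.2162742) / 3 = 6.2290935
R_{2,1} = (4·6.2283062 − 6.2258887) / 3 = 6.2291120
R_{2,2} = (16·6.2291120 − 6.2290935) / 15 = 6.2291132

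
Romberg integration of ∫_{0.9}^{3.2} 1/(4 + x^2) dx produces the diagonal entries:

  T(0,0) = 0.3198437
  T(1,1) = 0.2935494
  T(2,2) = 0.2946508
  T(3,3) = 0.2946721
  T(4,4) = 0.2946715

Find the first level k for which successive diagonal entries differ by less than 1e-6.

|T(1,1) − T(0,0)| = 0.0262943 ≥ 1e-6
|T(2,2) − T(1,1)| = 0.0011014 ≥ 1e-6
|T(3,3) − T(2,2)| = 0.0000213 ≥ 1e-6
|T(4,4) − T(3,3)| = 0.0000006 < 1e-6

k = 4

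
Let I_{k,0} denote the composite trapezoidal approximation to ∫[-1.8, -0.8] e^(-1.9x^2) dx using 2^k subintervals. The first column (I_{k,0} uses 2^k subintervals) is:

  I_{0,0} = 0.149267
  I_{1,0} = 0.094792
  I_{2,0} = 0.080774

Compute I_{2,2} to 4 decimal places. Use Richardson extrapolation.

Richardson extrapolation on the trapezoidal column (denominator 4−1=3):
I_{1,1} = 0.094792 + (0.094792 − 0.149267)/3 = 0.076634
I_{2,1} = 0.080774 + (0.080774 − 0.094792)/3 = 0.076101
I_{2,2} = 0.076101 + (0.076101 − 0.076634)/15 = 0.076065

0.0761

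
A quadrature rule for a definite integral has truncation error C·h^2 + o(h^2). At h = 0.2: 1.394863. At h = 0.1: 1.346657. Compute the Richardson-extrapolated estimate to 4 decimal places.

Extrapolated value = (4·A(h/2) − A(h)) / (4 − 1)
= (4·1.346657 − 1.394863) / 3
= 3.991765 / 3 = 1.330588

1.3306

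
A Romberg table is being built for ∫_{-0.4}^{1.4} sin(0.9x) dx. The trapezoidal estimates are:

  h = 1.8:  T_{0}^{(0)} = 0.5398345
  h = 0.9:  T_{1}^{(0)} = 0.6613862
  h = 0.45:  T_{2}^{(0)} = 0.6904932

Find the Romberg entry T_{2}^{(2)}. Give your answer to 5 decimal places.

0.70008

T_{1}^{(1)} = 0.6613862 + (0.6613862 − 0.5398345)/3 = 0.7019034
T_{2}^{(1)} = (4·0.6904932 − 0.6613862) / 3 = 0.7001955
T_{2}^{(2)} = 0.7001955 + (0.7001955 − 0.7019034)/15 = 0.7000816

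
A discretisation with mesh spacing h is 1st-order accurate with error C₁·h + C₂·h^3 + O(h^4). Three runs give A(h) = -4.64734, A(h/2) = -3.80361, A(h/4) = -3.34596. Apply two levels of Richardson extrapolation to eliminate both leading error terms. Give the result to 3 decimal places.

First eliminate the h term (factor 2^1 = 2):
  B₁ = (2·(-3.80361) − (-4.64734))/1 = -2.95988
  B₂ = (2·(-3.34596) − (-3.80361))/1 = -2.88831
Then eliminate the h^3 term (factor 2^3 = 8):
  (8·(-2.88831) − (-2.95988))/7 = -2.87809

-2.878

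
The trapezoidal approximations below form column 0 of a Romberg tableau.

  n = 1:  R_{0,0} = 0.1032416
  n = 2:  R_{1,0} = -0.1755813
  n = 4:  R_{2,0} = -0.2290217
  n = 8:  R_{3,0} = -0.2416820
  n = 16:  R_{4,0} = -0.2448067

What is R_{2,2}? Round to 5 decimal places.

R_{1,1} = -0.1755813 + (-0.1755813 − 0.1032416)/3 = -0.2685223
R_{2,1} = -0.2290217 + (-0.2290217 − (-0.1755813))/3 = -0.2468352
R_{2,2} = (16·(-0.2468352) − (-0.2685223)) / 15 = -0.2453894

-0.24539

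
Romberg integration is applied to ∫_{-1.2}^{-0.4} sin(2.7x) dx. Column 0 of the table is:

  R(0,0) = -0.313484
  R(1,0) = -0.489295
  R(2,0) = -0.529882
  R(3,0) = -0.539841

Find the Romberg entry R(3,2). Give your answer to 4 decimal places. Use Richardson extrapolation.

-0.5431

Richardson extrapolation on the trapezoidal column (denominator 4−1=3):
R(2,1) = (4·(-0.529882) − (-0.489295)) / 3 = -0.543411
R(3,1) = (4·(-0.539841) − (-0.529882)) / 3 = -0.543161
R(3,2) = (16·(-0.543161) − (-0.543411)) / 15 = -0.543144
(Column j=1 coincides with Simpson's rule on the same nodes.)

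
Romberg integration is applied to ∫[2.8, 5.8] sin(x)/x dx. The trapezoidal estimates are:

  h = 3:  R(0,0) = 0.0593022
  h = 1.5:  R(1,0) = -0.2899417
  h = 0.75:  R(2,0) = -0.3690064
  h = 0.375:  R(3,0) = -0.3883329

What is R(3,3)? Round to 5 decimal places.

Richardson extrapolation on the trapezoidal column (denominator 4−1=3):
R(1,1) = -0.2899417 + (-0.2899417 − 0.0593022)/3 = -0.4063563
R(2,1) = -0.3690064 + (-0.3690064 − (-0.2899417))/3 = -0.3953613
R(3,1) = (4·(-0.3883329) − (-0.3690064)) / 3 = -0.3947751
R(2,2) = -0.3953613 + (-0.3953613 − (-0.4063563))/15 = -0.3946283
R(3,2) = (16·(-0.3947751) − (-0.3953613)) / 15 = -0.3947360
R(3,3) = -0.3947360 + (-0.3947360 − (-0.3946283))/63 = -0.3947377
(Column j=1 coincides with Simpson's rule on the same nodes.)

-0.39474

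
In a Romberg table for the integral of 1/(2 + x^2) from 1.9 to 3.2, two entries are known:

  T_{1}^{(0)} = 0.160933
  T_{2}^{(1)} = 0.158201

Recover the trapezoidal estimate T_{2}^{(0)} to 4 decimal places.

0.1589

From T_{2}^{(1)} = (4·T_{2}^{(0)} − T_{1}^{(0)})/3, solve for T_{2}^{(0)}:
4·T_{2}^{(0)} = 3·0.158201 + 0.160933 = 0.635536
T_{2}^{(0)} = 0.158884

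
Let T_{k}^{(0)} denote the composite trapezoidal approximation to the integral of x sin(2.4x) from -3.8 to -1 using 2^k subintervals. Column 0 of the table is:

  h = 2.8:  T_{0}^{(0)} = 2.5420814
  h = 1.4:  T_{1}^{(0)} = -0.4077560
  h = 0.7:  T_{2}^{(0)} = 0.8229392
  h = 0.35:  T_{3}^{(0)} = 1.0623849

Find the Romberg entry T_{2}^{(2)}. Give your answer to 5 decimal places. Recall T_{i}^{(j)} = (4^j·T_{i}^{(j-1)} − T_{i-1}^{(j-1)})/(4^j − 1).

1.40812

Richardson extrapolation on the trapezoidal column (denominator 4−1=3):
T_{1}^{(1)} = (4·(-0.4077560) − 2.5420814) / 3 = -1.3910351
T_{2}^{(1)} = 0.8229392 + (0.8229392 − (-0.4077560))/3 = 1.2331709
T_{2}^{(2)} = (16·1.2331709 − (-1.3910351)) / 15 = 1.4081180
(Column j=1 coincides with Simpson's rule on the same nodes.)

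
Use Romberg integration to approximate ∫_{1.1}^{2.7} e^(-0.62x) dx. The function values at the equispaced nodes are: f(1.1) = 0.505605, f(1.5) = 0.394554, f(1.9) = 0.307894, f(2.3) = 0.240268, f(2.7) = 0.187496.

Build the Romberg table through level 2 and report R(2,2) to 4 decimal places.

R(0,0) (trapezoid, 1 panel, h=1.6000): 0.554481
R(1,0) (trapezoid, 2 panels, h=0.8000): 0.523556
R(2,0) (trapezoid, 4 panels, h=0.4000): 0.515707
R(1,1) = 0.523556 + (0.523556 − 0.554481)/3 = 0.513248
R(2,1) = 0.515707 + (0.515707 − 0.523556)/3 = 0.513091
R(2,2) = 0.513091 + (0.513091 − 0.513248)/15 = 0.513081

0.5131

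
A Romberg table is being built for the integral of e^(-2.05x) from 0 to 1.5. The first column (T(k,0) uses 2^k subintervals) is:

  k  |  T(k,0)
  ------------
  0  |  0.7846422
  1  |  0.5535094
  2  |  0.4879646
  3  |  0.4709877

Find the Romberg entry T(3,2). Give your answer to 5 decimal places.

T(2,1) = (4·0.4879646 − 0.5535094) / 3 = 0.4661163
T(3,1) = (4·0.4709877 − 0.4879646) / 3 = 0.4653287
T(3,2) = 0.4653287 + (0.4653287 − 0.4661163)/15 = 0.4652762

0.46528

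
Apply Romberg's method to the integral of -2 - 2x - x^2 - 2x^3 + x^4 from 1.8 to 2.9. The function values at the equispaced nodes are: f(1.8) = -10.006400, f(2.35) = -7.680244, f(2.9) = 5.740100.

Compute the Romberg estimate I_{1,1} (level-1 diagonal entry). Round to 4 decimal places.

-6.4143

I_{0,0} (trapezoid, 1 panel, h=1.1000): -2.346465
I_{1,0} (trapezoid, 2 panels, h=0.5500): -5.397367
I_{1,1} = -5.397367 + (-5.397367 − (-2.346465))/3 = -6.414334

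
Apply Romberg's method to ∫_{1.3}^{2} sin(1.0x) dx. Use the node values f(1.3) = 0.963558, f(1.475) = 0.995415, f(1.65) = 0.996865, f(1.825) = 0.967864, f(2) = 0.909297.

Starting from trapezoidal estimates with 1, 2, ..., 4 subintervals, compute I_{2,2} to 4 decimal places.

0.6836

I_{0,0} (trapezoid, 1 panel, h=0.7000): 0.655499
I_{1,0} (trapezoid, 2 panels, h=0.3500): 0.676652
I_{2,0} (trapezoid, 4 panels, h=0.1750): 0.681900
I_{1,1} = 0.676652 + (0.676652 − 0.655499)/3 = 0.683703
I_{2,1} = 0.681900 + (0.681900 − 0.676652)/3 = 0.683649
I_{2,2} = 0.683649 + (0.683649 − 0.683703)/15 = 0.683645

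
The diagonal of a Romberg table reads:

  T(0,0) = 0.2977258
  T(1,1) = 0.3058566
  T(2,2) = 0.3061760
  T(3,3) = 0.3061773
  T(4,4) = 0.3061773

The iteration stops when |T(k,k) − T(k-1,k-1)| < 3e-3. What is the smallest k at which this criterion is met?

k = 2

|T(1,1) − T(0,0)| = 0.0081308 ≥ 3e-3
|T(2,2) − T(1,1)| = 0.0003194 < 3e-3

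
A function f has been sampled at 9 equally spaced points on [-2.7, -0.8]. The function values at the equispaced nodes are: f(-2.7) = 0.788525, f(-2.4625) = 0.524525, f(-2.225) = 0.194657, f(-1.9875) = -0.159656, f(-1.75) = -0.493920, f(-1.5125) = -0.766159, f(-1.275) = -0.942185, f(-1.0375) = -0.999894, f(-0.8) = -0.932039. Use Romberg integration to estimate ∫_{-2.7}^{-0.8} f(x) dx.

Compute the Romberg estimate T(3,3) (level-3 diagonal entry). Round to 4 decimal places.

T(0,0) (trapezoid, 1 panel, h=1.9000): -0.136338
T(1,0) (trapezoid, 2 panels, h=0.9500): -0.537393
T(2,0) (trapezoid, 4 panels, h=0.4750): -0.623772
T(3,0) (trapezoid, 8 panels, h=0.2375): -0.644667
T(1,1) = -0.537393 + (-0.537393 − (-0.136338))/3 = -0.671078
T(2,1) = -0.623772 + (-0.623772 − (-0.537393))/3 = -0.652565
T(3,1) = -0.644667 + (-0.644667 − (-0.623772))/3 = -0.651632
T(2,2) = -0.652565 + (-0.652565 − (-0.671078))/15 = -0.651331
T(3,2) = -0.651632 + (-0.651632 − (-0.652565))/15 = -0.651570
T(3,3) = -0.651570 + (-0.651570 − (-0.651331))/63 = -0.651574

-0.6516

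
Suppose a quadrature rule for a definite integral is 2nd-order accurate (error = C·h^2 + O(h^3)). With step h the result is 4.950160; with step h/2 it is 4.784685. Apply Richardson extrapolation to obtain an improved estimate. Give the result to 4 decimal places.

4.7295

The leading error scales as h^2; refining by a factor of 2 reduces it by 2^2 = 4.
Extrapolated value = (4·A(h/2) − A(h)) / (4 − 1)
= (4·4.784685 − 4.950160) / 3
= 14.188580 / 3 = 4.729527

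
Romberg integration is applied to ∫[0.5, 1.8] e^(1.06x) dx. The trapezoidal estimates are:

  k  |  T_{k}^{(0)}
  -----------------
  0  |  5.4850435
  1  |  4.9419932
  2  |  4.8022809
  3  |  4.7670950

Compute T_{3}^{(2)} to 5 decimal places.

Richardson extrapolation on the trapezoidal column (denominator 4−1=3):
T_{2}^{(1)} = 4.8022809 + (4.8022809 − 4.9419932)/3 = 4.7557101
T_{3}^{(1)} = 4.7670950 + (4.7670950 − 4.8022809)/3 = 4.7553664
T_{3}^{(2)} = (16·4.7553664 − 4.7557101) / 15 = 4.7553435

4.75534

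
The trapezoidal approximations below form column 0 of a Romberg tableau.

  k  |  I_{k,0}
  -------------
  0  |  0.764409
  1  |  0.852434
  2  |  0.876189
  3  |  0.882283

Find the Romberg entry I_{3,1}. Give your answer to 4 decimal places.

0.8843

I_{3,1} = 0.882283 + (0.882283 − 0.876189)/3 = 0.884314
(Column j=1 coincides with Simpson's rule on the same nodes.)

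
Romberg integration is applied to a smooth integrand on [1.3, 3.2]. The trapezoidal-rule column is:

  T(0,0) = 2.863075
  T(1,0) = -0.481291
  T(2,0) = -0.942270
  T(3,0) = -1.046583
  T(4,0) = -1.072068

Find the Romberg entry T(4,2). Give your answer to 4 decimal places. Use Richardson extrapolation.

-1.0805

Richardson extrapolation on the trapezoidal column (denominator 4−1=3):
T(3,1) = (4·(-1.046583) − (-0.942270)) / 3 = -1.081354
T(4,1) = -1.072068 + (-1.072068 − (-1.046583))/3 = -1.080563
T(4,2) = (16·(-1.080563) − (-1.081354)) / 15 = -1.080510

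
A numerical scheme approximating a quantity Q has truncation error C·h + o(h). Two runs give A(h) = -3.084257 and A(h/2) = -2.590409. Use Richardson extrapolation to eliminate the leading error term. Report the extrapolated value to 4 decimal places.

The leading error scales as h; refining by a factor of 2 reduces it by 2^1 = 2.
Extrapolated value = (2·A(h/2) − A(h)) / (2 − 1)
= (2·(-2.590409) − (-3.084257)) / 1
= -2.096561 / 1 = -2.096561

-2.0966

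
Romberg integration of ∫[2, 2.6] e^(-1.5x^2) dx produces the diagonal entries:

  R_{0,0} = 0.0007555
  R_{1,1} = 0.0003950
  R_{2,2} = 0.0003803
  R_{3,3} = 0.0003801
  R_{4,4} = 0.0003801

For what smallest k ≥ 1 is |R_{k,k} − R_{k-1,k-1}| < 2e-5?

|R_{1,1} − R_{0,0}| = 0.0003605 ≥ 2e-5
|R_{2,2} − R_{1,1}| = 0.0000147 < 2e-5

k = 2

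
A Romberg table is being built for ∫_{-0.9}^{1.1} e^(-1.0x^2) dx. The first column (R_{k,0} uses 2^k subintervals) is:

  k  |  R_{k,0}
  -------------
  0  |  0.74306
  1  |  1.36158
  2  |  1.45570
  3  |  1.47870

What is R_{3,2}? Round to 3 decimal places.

Richardson extrapolation on the trapezoidal column (denominator 4−1=3):
R_{2,1} = (4·1.45570 − 1.36158) / 3 = 1.48707
R_{3,1} = 1.47870 + (1.47870 − 1.45570)/3 = 1.48637
R_{3,2} = (16·1.48637 − 1.48707) / 15 = 1.48632

1.486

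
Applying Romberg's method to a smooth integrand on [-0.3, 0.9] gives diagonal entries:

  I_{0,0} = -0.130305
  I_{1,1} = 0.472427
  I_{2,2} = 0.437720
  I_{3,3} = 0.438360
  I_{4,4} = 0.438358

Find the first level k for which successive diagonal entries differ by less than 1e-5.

k = 4

|I_{1,1} − I_{0,0}| = 0.602732 ≥ 1e-5
|I_{2,2} − I_{1,1}| = 0.034707 ≥ 1e-5
|I_{3,3} − I_{2,2}| = 0.000640 ≥ 1e-5
|I_{4,4} − I_{3,3}| = 0.000002 < 1e-5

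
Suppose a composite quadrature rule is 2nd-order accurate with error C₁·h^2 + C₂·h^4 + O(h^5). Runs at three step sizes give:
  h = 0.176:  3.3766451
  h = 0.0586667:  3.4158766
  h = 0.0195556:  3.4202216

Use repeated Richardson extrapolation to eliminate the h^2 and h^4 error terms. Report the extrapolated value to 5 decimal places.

3.42076

First eliminate the h^2 term (factor 3^2 = 9):
  B₁ = (9·3.4158766 − 3.3766451)/8 = 3.4207805
  B₂ = (9·3.4202216 − 3.4158766)/8 = 3.4207647
Then eliminate the h^4 term (factor 3^4 = 81):
  (81·3.4207647 − 3.4207805)/80 = 3.4207645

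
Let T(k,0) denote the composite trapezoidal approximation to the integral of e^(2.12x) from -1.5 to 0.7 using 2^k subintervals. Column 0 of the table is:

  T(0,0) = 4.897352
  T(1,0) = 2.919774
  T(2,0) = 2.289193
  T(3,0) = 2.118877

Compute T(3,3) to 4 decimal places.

T(1,1) = (4·2.919774 − 4.897352) / 3 = 2.260581
T(2,1) = 2.289193 + (2.289193 − 2.919774)/3 = 2.078999
T(3,1) = (4·2.118877 − 2.289193) / 3 = 2.062105
T(2,2) = (16·2.078999 − 2.260581) / 15 = 2.066894
T(3,2) = (16·2.062105 − 2.078999) / 15 = 2.060979
T(3,3) = (64·2.060979 − 2.066894) / 63 = 2.060885

2.0609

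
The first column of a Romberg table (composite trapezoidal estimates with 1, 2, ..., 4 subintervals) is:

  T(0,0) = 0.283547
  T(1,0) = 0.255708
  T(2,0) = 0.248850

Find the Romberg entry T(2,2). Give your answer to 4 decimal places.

Richardson extrapolation on the trapezoidal column (denominator 4−1=3):
T(1,1) = (4·0.255708 − 0.283547) / 3 = 0.246428
T(2,1) = 0.248850 + (0.248850 − 0.255708)/3 = 0.246564
T(2,2) = 0.246564 + (0.246564 − 0.246428)/15 = 0.246573
(Column j=1 coincides with Simpson's rule on the same nodes.)

0.2466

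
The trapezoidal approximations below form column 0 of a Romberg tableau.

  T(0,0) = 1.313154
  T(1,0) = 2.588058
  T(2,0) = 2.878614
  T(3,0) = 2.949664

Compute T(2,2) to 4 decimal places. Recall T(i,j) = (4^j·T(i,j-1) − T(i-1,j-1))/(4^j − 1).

Richardson extrapolation on the trapezoidal column (denominator 4−1=3):
T(1,1) = (4·2.588058 − 1.313154) / 3 = 3.013026
T(2,1) = 2.878614 + (2.878614 − 2.588058)/3 = 2.975466
T(2,2) = (16·2.975466 − 3.013026) / 15 = 2.972962

2.9730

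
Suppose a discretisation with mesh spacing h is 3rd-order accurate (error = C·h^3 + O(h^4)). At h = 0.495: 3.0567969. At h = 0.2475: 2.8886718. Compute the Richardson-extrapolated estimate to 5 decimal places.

Extrapolated value = (8·A(h/2) − A(h)) / (8 − 1)
= (8·2.8886718 − 3.0567969) / 7
= 20.0525775 / 7 = 2.8646539

2.86465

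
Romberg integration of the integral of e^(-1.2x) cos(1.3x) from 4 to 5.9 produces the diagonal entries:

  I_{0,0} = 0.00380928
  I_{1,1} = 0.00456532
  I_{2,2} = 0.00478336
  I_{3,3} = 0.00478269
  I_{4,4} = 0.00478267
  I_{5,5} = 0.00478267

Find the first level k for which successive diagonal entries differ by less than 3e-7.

|I_{1,1} − I_{0,0}| = 0.00075604 ≥ 3e-7
|I_{2,2} − I_{1,1}| = 0.00021804 ≥ 3e-7
|I_{3,3} − I_{2,2}| = 0.00000067 ≥ 3e-7
|I_{4,4} − I_{3,3}| = 0.00000002 < 3e-7

k = 4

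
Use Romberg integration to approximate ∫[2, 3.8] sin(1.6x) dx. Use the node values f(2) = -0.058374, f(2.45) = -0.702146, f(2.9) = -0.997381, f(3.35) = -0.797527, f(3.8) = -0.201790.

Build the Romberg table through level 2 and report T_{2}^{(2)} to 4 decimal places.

T_{0}^{(0)} (trapezoid, 1 panel, h=1.8000): -0.234148
T_{1}^{(0)} (trapezoid, 2 panels, h=0.9000): -1.014717
T_{2}^{(0)} (trapezoid, 4 panels, h=0.4500): -1.182211
T_{1}^{(1)} = -1.014717 + (-1.014717 − (-0.234148))/3 = -1.274907
T_{2}^{(1)} = -1.182211 + (-1.182211 − (-1.014717))/3 = -1.238042
T_{2}^{(2)} = -1.238042 + (-1.238042 − (-1.274907))/15 = -1.235584

-1.2356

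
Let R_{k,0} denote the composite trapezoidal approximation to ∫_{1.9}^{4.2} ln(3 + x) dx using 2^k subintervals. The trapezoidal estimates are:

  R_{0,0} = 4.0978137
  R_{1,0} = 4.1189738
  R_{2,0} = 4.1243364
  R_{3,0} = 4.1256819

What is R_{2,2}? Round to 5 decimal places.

Richardson extrapolation on the trapezoidal column (denominator 4−1=3):
R_{1,1} = (4·4.1189738 − 4.0978137) / 3 = 4.1260272
R_{2,1} = (4·4.1243364 − 4.1189738) / 3 = 4.1261239
R_{2,2} = 4.1261239 + (4.1261239 − 4.1260272)/15 = 4.1261303
(Column j=1 coincides with Simpson's rule on the same nodes.)

4.12613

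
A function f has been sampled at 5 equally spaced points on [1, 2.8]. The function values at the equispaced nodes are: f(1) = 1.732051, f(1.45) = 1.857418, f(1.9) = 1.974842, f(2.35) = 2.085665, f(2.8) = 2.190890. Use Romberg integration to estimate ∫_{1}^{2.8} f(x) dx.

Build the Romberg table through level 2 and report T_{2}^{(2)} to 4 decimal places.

T_{0}^{(0)} (trapezoid, 1 panel, h=1.8000): 3.530647
T_{1}^{(0)} (trapezoid, 2 panels, h=0.9000): 3.542681
T_{2}^{(0)} (trapezoid, 4 panels, h=0.4500): 3.545728
T_{1}^{(1)} = 3.542681 + (3.542681 − 3.530647)/3 = 3.546692
T_{2}^{(1)} = 3.545728 + (3.545728 − 3.542681)/3 = 3.546744
T_{2}^{(2)} = 3.546744 + (3.546744 − 3.546692)/15 = 3.546747

3.5467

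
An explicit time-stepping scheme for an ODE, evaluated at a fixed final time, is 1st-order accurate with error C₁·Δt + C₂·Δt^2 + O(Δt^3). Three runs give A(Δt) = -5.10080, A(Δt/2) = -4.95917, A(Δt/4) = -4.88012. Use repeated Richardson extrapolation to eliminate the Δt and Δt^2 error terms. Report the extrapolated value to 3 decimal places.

-4.796

First eliminate the Δt term (factor 2^1 = 2):
  B₁ = (2·(-4.95917) − (-5.10080))/1 = -4.81754
  B₂ = (2·(-4.88012) − (-4.95917))/1 = -4.80107
Then eliminate the Δt^2 term (factor 2^2 = 4):
  (4·(-4.80107) − (-4.81754))/3 = -4.79558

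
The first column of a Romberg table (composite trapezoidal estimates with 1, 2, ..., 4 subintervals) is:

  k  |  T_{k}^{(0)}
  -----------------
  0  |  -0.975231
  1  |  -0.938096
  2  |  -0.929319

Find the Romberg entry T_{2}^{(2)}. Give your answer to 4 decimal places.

-0.9264

T_{1}^{(1)} = -0.938096 + (-0.938096 − (-0.975231))/3 = -0.925718
T_{2}^{(1)} = -0.929319 + (-0.929319 − (-0.938096))/3 = -0.926393
T_{2}^{(2)} = -0.926393 + (-0.926393 − (-0.925718))/15 = -0.926438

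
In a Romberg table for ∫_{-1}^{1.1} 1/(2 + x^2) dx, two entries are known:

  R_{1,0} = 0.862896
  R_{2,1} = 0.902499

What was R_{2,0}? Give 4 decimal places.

From R_{2,1} = (4·R_{2,0} − R_{1,0})/3, solve for R_{2,0}:
4·R_{2,0} = 3·0.902499 + 0.862896 = 3.570393
R_{2,0} = 0.892598

0.8926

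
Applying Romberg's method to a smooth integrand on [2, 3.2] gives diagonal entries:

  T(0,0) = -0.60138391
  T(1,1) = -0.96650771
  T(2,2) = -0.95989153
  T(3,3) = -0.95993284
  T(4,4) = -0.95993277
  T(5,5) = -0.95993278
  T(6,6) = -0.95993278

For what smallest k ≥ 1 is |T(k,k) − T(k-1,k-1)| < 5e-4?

k = 3

|T(1,1) − T(0,0)| = 0.36512380 ≥ 5e-4
|T(2,2) − T(1,1)| = 0.00661618 ≥ 5e-4
|T(3,3) − T(2,2)| = 0.00004131 < 5e-4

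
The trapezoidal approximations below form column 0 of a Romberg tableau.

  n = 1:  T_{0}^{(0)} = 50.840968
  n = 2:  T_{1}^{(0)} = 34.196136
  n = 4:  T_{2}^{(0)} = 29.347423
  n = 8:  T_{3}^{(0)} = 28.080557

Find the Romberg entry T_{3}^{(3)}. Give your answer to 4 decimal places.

27.6531

Richardson extrapolation on the trapezoidal column (denominator 4−1=3):
T_{1}^{(1)} = (4·34.196136 − 50.840968) / 3 = 28.647859
T_{2}^{(1)} = (4·29.347423 − 34.196136) / 3 = 27.731185
T_{3}^{(1)} = 28.080557 + (28.080557 − 29.347423)/3 = 27.658268
T_{2}^{(2)} = (16·27.731185 − 28.647859) / 15 = 27.670073
T_{3}^{(2)} = (16·27.658268 − 27.731185) / 15 = 27.653407
T_{3}^{(3)} = 27.653407 + (27.653407 − 27.670073)/63 = 27.653142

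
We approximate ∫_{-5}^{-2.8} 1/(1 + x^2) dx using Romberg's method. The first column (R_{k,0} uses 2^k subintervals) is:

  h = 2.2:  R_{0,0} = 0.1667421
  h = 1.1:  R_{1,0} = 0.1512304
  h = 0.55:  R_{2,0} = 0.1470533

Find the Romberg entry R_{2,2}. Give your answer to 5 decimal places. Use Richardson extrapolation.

Richardson extrapolation on the trapezoidal column (denominator 4−1=3):
R_{1,1} = (4·0.1512304 − 0.1667421) / 3 = 0.1460598
R_{2,1} = 0.1470533 + (0.1470533 − 0.1512304)/3 = 0.1456609
R_{2,2} = 0.1456609 + (0.1456609 − 0.1460598)/15 = 0.1456343

0.14563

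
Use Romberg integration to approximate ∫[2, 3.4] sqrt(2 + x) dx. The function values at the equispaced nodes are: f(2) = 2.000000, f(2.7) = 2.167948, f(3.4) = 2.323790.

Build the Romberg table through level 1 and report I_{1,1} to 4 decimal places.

3.0323

I_{0,0} (trapezoid, 1 panel, h=1.4000): 3.026653
I_{1,0} (trapezoid, 2 panels, h=0.7000): 3.030890
I_{1,1} = 3.030890 + (3.030890 − 3.026653)/3 = 3.032302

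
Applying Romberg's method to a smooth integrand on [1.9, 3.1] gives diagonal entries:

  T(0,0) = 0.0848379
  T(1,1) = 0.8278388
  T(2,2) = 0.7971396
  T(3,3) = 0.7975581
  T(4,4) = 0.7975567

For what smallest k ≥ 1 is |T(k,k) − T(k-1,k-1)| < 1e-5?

k = 4

|T(1,1) − T(0,0)| = 0.7430009 ≥ 1e-5
|T(2,2) − T(1,1)| = 0.0306992 ≥ 1e-5
|T(3,3) − T(2,2)| = 0.0004185 ≥ 1e-5
|T(4,4) − T(3,3)| = 0.0000014 < 1e-5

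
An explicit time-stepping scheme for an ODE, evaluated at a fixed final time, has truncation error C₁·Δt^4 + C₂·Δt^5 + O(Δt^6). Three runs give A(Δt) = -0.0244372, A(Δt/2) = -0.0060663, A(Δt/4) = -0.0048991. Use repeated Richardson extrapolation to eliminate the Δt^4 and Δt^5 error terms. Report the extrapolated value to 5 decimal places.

-0.00482

First eliminate the Δt^4 term (factor 2^4 = 16):
  B₁ = (16·(-0.0060663) − (-0.0244372))/15 = -0.0048416
  B₂ = (16·(-0.0048991) − (-0.0060663))/15 = -0.0048213
Then eliminate the Δt^5 term (factor 2^5 = 32):
  (32·(-0.0048213) − (-0.0048416))/31 = -0.0048206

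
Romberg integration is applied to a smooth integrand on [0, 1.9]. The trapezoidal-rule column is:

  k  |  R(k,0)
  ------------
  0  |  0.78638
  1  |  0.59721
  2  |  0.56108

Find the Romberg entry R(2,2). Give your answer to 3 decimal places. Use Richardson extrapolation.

0.550

R(1,1) = (4·0.59721 − 0.78638) / 3 = 0.53415
R(2,1) = (4·0.56108 − 0.59721) / 3 = 0.54904
R(2,2) = 0.54904 + (0.54904 − 0.53415)/15 = 0.55003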